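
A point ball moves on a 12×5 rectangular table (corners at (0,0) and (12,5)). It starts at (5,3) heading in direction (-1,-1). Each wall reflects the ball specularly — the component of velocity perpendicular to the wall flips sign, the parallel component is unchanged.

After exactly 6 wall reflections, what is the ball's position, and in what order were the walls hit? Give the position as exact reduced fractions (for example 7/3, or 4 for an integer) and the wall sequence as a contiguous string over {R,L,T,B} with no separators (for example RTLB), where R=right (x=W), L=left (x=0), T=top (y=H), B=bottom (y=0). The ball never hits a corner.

1. t=3 → B at (2,0); v=(-1,1)
2. t=2 → L at (0,2); v=(1,1)
3. t=3 → T at (3,5); v=(1,-1)
4. t=5 → B at (8,0); v=(1,1)
5. t=4 → R at (12,4); v=(-1,1)
6. t=1 → T at (11,5); v=(-1,-1)

Final position: (11,5)
Wall sequence: BLTBRT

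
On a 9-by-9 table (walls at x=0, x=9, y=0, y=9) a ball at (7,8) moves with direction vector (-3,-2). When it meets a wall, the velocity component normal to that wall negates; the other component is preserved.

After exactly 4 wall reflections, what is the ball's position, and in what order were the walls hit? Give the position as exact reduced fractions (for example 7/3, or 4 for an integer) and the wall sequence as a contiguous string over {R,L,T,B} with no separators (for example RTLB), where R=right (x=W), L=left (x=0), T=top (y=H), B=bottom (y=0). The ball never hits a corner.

1. t=7/3 → L at (0,10/3); v=(3,-2)
2. t=5/3 → B at (5,0); v=(3,2)
3. t=4/3 → R at (9,8/3); v=(-3,2)
4. t=3 → L at (0,26/3); v=(3,2)

Final position: (0,26/3)
Wall sequence: LBRL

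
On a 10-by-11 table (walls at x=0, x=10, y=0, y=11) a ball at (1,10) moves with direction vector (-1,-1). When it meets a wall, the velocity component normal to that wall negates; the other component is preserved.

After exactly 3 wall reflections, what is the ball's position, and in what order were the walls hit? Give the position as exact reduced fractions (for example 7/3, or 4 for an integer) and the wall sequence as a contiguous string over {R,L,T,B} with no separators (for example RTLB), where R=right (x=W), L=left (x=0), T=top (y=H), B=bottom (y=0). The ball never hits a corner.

Final position: (10,1)
Wall sequence: LBR

1. t=1 → L at (0,9); v=(1,-1)
2. t=9 → B at (9,0); v=(1,1)
3. t=1 → R at (10,1); v=(-1,1)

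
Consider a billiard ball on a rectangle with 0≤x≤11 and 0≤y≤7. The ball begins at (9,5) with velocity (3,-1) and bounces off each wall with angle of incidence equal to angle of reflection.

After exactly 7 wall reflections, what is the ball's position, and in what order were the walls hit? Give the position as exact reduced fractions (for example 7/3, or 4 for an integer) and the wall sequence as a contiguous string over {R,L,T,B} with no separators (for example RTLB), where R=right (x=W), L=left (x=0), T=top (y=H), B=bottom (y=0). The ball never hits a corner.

1. t=2/3 → R at (11,13/3); v=(-3,-1)
2. t=11/3 → L at (0,2/3); v=(3,-1)
3. t=2/3 → B at (2,0); v=(3,1)
4. t=3 → R at (11,3); v=(-3,1)
5. t=11/3 → L at (0,20/3); v=(3,1)
6. t=1/3 → T at (1,7); v=(3,-1)
7. t=10/3 → R at (11,11/3); v=(-3,-1)

Final position: (11,11/3)
Wall sequence: RLBRLTR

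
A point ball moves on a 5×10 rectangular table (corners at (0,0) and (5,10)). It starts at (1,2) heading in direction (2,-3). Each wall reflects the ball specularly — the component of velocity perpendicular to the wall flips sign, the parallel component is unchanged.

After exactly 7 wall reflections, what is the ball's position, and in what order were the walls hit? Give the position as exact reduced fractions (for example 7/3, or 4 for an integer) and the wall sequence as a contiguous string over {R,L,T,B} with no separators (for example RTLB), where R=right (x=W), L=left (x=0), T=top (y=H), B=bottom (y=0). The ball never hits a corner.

Final position: (0,13/2)
Wall sequence: BRTLRBL

1. t=2/3 → B at (7/3,0); v=(2,3)
2. t=4/3 → R at (5,4); v=(-2,3)
3. t=2 → T at (1,10); v=(-2,-3)
4. t=1/2 → L at (0,17/2); v=(2,-3)
5. t=5/2 → R at (5,1); v=(-2,-3)
6. t=1/3 → B at (13/3,0); v=(-2,3)
7. t=13/6 → L at (0,13/2); v=(2,3)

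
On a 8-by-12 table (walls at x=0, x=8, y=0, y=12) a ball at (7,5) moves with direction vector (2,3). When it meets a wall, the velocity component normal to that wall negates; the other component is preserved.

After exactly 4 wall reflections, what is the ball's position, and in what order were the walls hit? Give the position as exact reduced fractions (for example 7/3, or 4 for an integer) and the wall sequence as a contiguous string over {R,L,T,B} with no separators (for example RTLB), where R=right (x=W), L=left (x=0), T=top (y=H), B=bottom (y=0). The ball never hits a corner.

Final position: (11/3,0)
Wall sequence: RTLB

1. t=1/2 → R at (8,13/2); v=(-2,3)
2. t=11/6 → T at (13/3,12); v=(-2,-3)
3. t=13/6 → L at (0,11/2); v=(2,-3)
4. t=11/6 → B at (11/3,0); v=(2,3)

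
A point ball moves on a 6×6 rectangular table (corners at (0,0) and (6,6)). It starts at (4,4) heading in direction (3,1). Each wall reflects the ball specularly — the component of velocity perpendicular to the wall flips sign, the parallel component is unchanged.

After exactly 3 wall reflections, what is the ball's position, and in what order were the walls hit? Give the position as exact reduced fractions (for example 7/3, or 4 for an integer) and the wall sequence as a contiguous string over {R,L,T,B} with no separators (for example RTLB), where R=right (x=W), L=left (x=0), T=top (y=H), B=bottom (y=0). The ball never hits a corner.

1. t=2/3 → R at (6,14/3); v=(-3,1)
2. t=4/3 → T at (2,6); v=(-3,-1)
3. t=2/3 → L at (0,16/3); v=(3,-1)

Final position: (0,16/3)
Wall sequence: RTL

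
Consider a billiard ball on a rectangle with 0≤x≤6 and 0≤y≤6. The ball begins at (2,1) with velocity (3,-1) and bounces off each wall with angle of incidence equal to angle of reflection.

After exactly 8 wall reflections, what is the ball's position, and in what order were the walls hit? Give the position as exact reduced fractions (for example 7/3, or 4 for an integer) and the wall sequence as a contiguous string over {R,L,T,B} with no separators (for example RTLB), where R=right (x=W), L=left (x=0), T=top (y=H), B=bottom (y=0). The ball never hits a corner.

Final position: (0,5/3)
Wall sequence: BRLRTLRL

1. t=1 → B at (5,0); v=(3,1)
2. t=1/3 → R at (6,1/3); v=(-3,1)
3. t=2 → L at (0,7/3); v=(3,1)
4. t=2 → R at (6,13/3); v=(-3,1)
5. t=5/3 → T at (1,6); v=(-3,-1)
6. t=1/3 → L at (0,17/3); v=(3,-1)
7. t=2 → R at (6,11/3); v=(-3,-1)
8. t=2 → L at (0,5/3); v=(3,-1)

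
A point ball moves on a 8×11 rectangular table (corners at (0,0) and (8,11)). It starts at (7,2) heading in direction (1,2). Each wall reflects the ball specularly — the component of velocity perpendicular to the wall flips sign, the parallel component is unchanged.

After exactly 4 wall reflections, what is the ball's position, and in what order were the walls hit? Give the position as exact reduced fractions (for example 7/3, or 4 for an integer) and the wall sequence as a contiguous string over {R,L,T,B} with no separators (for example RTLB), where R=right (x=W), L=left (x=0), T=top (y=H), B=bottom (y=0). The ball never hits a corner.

1. t=1 → R at (8,4); v=(-1,2)
2. t=7/2 → T at (9/2,11); v=(-1,-2)
3. t=9/2 → L at (0,2); v=(1,-2)
4. t=1 → B at (1,0); v=(1,2)

Final position: (1,0)
Wall sequence: RTLB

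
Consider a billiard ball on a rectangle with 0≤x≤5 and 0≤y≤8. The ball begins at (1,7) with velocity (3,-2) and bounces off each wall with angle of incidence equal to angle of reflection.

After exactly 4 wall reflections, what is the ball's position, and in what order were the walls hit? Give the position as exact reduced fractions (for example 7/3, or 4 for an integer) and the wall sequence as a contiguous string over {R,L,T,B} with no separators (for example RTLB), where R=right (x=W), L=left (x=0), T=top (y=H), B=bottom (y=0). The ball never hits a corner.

1. t=4/3 → R at (5,13/3); v=(-3,-2)
2. t=5/3 → L at (0,1); v=(3,-2)
3. t=1/2 → B at (3/2,0); v=(3,2)
4. t=7/6 → R at (5,7/3); v=(-3,2)

Final position: (5,7/3)
Wall sequence: RLBR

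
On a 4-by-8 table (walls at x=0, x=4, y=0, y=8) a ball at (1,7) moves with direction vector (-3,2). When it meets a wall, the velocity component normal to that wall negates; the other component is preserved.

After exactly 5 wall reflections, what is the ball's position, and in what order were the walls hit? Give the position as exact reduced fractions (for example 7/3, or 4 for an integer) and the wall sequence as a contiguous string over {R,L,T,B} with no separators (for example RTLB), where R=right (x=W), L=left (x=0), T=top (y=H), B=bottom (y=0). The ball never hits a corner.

Final position: (4,1/3)
Wall sequence: LTRLR

1. t=1/3 → L at (0,23/3); v=(3,2)
2. t=1/6 → T at (1/2,8); v=(3,-2)
3. t=7/6 → R at (4,17/3); v=(-3,-2)
4. t=4/3 → L at (0,3); v=(3,-2)
5. t=4/3 → R at (4,1/3); v=(-3,-2)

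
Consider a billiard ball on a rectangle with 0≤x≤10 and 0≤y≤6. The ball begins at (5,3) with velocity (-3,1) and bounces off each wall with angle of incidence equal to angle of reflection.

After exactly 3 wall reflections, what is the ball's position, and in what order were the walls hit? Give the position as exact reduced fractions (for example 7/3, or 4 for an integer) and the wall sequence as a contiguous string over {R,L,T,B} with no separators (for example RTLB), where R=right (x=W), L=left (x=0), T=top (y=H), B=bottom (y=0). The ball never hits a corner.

Final position: (10,4)
Wall sequence: LTR

1. t=5/3 → L at (0,14/3); v=(3,1)
2. t=4/3 → T at (4,6); v=(3,-1)
3. t=2 → R at (10,4); v=(-3,-1)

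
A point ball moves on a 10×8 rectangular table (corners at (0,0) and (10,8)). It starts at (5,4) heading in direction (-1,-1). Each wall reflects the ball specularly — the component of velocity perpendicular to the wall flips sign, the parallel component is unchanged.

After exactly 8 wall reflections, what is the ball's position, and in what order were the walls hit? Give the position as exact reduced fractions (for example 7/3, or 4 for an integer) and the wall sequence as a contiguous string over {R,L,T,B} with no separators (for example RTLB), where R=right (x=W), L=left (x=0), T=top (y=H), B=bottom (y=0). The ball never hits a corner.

1. t=4 → B at (1,0); v=(-1,1)
2. t=1 → L at (0,1); v=(1,1)
3. t=7 → T at (7,8); v=(1,-1)
4. t=3 → R at (10,5); v=(-1,-1)
5. t=5 → B at (5,0); v=(-1,1)
6. t=5 → L at (0,5); v=(1,1)
7. t=3 → T at (3,8); v=(1,-1)
8. t=7 → R at (10,1); v=(-1,-1)

Final position: (10,1)
Wall sequence: BLTRBLTR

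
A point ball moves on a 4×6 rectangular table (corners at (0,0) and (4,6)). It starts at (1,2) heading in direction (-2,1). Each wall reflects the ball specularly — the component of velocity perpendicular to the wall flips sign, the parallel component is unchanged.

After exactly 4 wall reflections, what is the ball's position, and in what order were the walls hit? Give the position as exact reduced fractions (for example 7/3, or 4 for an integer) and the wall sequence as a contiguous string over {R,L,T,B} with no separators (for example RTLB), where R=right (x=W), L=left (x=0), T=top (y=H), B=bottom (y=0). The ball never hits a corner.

Final position: (0,11/2)
Wall sequence: LRTL

1. t=1/2 → L at (0,5/2); v=(2,1)
2. t=2 → R at (4,9/2); v=(-2,1)
3. t=3/2 → T at (1,6); v=(-2,-1)
4. t=1/2 → L at (0,11/2); v=(2,-1)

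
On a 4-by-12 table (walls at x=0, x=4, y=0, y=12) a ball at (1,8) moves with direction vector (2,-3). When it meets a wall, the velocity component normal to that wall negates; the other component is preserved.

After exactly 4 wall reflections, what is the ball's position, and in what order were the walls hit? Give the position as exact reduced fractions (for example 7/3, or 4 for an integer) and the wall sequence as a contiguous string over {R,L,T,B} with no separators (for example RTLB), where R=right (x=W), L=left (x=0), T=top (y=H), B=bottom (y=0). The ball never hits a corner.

1. t=3/2 → R at (4,7/2); v=(-2,-3)
2. t=7/6 → B at (5/3,0); v=(-2,3)
3. t=5/6 → L at (0,5/2); v=(2,3)
4. t=2 → R at (4,17/2); v=(-2,3)

Final position: (4,17/2)
Wall sequence: RBLR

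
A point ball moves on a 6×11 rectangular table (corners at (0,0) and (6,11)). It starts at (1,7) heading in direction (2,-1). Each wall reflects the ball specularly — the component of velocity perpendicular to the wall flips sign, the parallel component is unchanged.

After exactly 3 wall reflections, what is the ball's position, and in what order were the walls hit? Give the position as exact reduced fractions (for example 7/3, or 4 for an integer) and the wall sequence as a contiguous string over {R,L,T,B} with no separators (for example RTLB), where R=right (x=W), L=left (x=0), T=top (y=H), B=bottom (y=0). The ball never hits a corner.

Final position: (3,0)
Wall sequence: RLB

1. t=5/2 → R at (6,9/2); v=(-2,-1)
2. t=3 → L at (0,3/2); v=(2,-1)
3. t=3/2 → B at (3,0); v=(2,1)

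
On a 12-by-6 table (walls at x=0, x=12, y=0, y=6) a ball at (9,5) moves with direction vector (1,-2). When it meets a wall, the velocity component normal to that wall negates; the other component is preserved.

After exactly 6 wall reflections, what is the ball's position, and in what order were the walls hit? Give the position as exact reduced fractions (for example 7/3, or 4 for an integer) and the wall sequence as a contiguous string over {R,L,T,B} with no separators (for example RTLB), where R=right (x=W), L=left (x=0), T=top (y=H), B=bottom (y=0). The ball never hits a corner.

1. t=5/2 → B at (23/2,0); v=(1,2)
2. t=1/2 → R at (12,1); v=(-1,2)
3. t=5/2 → T at (19/2,6); v=(-1,-2)
4. t=3 → B at (13/2,0); v=(-1,2)
5. t=3 → T at (7/2,6); v=(-1,-2)
6. t=3 → B at (1/2,0); v=(-1,2)

Final position: (1/2,0)
Wall sequence: BRTBTB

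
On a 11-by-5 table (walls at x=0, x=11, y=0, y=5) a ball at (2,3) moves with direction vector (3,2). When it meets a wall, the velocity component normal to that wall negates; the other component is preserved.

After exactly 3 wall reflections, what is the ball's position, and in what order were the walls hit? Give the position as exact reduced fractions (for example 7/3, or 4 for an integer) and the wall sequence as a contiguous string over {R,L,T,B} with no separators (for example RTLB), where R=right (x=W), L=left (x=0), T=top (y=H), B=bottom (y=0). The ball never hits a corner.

Final position: (19/2,0)
Wall sequence: TRB

1. t=1 → T at (5,5); v=(3,-2)
2. t=2 → R at (11,1); v=(-3,-2)
3. t=1/2 → B at (19/2,0); v=(-3,2)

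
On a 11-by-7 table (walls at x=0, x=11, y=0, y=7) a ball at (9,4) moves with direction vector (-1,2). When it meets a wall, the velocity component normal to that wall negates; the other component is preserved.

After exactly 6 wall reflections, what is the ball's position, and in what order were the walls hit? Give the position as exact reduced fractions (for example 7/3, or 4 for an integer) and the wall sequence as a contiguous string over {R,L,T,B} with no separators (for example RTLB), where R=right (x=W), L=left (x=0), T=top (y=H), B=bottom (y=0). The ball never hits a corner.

1. t=3/2 → T at (15/2,7); v=(-1,-2)
2. t=7/2 → B at (4,0); v=(-1,2)
3. t=7/2 → T at (1/2,7); v=(-1,-2)
4. t=1/2 → L at (0,6); v=(1,-2)
5. t=3 → B at (3,0); v=(1,2)
6. t=7/2 → T at (13/2,7); v=(1,-2)

Final position: (13/2,7)
Wall sequence: TBTLBT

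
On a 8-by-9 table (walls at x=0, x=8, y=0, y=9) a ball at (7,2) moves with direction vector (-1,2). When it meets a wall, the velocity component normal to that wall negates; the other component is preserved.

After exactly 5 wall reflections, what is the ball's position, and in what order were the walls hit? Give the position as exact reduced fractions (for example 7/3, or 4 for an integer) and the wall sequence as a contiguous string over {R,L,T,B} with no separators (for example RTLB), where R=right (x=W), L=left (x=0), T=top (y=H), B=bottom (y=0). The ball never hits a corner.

1. t=7/2 → T at (7/2,9); v=(-1,-2)
2. t=7/2 → L at (0,2); v=(1,-2)
3. t=1 → B at (1,0); v=(1,2)
4. t=9/2 → T at (11/2,9); v=(1,-2)
5. t=5/2 → R at (8,4); v=(-1,-2)

Final position: (8,4)
Wall sequence: TLBTR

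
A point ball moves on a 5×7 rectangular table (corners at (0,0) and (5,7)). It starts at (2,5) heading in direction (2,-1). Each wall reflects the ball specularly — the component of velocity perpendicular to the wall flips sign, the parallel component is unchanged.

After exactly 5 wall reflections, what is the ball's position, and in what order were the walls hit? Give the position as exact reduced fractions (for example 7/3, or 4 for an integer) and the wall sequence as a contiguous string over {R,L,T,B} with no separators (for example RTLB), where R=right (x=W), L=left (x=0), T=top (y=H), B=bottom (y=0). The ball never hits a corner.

Final position: (0,4)
Wall sequence: RLBRL

1. t=3/2 → R at (5,7/2); v=(-2,-1)
2. t=5/2 → L at (0,1); v=(2,-1)
3. t=1 → B at (2,0); v=(2,1)
4. t=3/2 → R at (5,3/2); v=(-2,1)
5. t=5/2 → L at (0,4); v=(2,1)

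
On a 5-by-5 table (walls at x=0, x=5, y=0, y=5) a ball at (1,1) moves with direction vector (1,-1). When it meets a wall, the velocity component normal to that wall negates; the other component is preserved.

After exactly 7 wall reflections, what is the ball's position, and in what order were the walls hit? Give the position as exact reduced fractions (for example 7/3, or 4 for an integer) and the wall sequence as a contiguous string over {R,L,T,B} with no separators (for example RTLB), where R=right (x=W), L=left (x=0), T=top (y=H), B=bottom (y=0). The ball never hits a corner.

1. t=1 → B at (2,0); v=(1,1)
2. t=3 → R at (5,3); v=(-1,1)
3. t=2 → T at (3,5); v=(-1,-1)
4. t=3 → L at (0,2); v=(1,-1)
5. t=2 → B at (2,0); v=(1,1)
6. t=3 → R at (5,3); v=(-1,1)
7. t=2 → T at (3,5); v=(-1,-1)

Final position: (3,5)
Wall sequence: BRTLBRT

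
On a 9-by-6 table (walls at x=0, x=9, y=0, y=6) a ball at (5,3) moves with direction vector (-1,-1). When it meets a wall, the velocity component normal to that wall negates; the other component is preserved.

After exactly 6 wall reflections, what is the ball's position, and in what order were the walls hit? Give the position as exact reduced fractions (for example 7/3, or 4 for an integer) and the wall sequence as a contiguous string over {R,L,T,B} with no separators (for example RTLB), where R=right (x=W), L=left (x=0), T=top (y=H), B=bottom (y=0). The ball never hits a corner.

1. t=3 → B at (2,0); v=(-1,1)
2. t=2 → L at (0,2); v=(1,1)
3. t=4 → T at (4,6); v=(1,-1)
4. t=5 → R at (9,1); v=(-1,-1)
5. t=1 → B at (8,0); v=(-1,1)
6. t=6 → T at (2,6); v=(-1,-1)

Final position: (2,6)
Wall sequence: BLTRBT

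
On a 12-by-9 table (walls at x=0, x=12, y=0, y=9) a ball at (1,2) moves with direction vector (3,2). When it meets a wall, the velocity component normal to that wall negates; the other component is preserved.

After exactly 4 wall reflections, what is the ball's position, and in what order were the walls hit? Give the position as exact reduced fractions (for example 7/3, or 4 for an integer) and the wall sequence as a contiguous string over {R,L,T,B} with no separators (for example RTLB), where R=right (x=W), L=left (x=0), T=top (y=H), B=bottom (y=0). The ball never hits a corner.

Final position: (1,0)
Wall sequence: TRLB

1. t=7/2 → T at (23/2,9); v=(3,-2)
2. t=1/6 → R at (12,26/3); v=(-3,-2)
3. t=4 → L at (0,2/3); v=(3,-2)
4. t=1/3 → B at (1,0); v=(3,2)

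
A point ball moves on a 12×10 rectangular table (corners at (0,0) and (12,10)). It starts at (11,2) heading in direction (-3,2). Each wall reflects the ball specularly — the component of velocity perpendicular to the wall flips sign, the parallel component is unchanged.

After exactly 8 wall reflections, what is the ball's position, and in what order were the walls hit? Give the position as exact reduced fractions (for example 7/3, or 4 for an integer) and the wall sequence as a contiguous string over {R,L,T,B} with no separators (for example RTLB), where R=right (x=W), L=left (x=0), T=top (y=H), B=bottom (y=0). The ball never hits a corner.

1. t=11/3 → L at (0,28/3); v=(3,2)
2. t=1/3 → T at (1,10); v=(3,-2)
3. t=11/3 → R at (12,8/3); v=(-3,-2)
4. t=4/3 → B at (8,0); v=(-3,2)
5. t=8/3 → L at (0,16/3); v=(3,2)
6. t=7/3 → T at (7,10); v=(3,-2)
7. t=5/3 → R at (12,20/3); v=(-3,-2)
8. t=10/3 → B at (2,0); v=(-3,2)

Final position: (2,0)
Wall sequence: LTRBLTRB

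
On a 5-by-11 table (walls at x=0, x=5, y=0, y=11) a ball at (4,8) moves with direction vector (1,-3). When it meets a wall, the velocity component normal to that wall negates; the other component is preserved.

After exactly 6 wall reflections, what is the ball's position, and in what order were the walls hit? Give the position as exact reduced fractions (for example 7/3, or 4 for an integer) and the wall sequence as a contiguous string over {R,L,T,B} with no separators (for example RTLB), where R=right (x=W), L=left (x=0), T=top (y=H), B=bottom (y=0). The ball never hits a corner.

Final position: (5,3)
Wall sequence: RBLTBR

1. t=1 → R at (5,5); v=(-1,-3)
2. t=5/3 → B at (10/3,0); v=(-1,3)
3. t=10/3 → L at (0,10); v=(1,3)
4. t=1/3 → T at (1/3,11); v=(1,-3)
5. t=11/3 → B at (4,0); v=(1,3)
6. t=1 → R at (5,3); v=(-1,3)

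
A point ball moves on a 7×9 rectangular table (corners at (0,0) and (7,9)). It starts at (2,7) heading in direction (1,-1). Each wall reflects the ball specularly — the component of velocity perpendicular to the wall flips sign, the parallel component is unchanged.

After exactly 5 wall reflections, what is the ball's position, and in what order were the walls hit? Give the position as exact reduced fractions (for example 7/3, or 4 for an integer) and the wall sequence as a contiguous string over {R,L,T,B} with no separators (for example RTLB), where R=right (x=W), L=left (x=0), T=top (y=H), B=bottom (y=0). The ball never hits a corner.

Final position: (7,6)
Wall sequence: RBLTR

1. t=5 → R at (7,2); v=(-1,-1)
2. t=2 → B at (5,0); v=(-1,1)
3. t=5 → L at (0,5); v=(1,1)
4. t=4 → T at (4,9); v=(1,-1)
5. t=3 → R at (7,6); v=(-1,-1)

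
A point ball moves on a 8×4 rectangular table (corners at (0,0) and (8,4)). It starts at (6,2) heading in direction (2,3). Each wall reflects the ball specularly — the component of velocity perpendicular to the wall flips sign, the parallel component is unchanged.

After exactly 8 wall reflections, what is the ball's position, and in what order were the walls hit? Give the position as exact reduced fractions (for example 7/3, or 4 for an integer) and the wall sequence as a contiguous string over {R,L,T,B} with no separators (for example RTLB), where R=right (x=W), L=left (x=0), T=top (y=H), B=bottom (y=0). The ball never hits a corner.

Final position: (14/3,0)
Wall sequence: TRBTBLTB

1. t=2/3 → T at (22/3,4); v=(2,-3)
2. t=1/3 → R at (8,3); v=(-2,-3)
3. t=1 → B at (6,0); v=(-2,3)
4. t=4/3 → T at (10/3,4); v=(-2,-3)
5. t=4/3 → B at (2/3,0); v=(-2,3)
6. t=1/3 → L at (0,1); v=(2,3)
7. t=1 → T at (2,4); v=(2,-3)
8. t=4/3 → B at (14/3,0); v=(2,3)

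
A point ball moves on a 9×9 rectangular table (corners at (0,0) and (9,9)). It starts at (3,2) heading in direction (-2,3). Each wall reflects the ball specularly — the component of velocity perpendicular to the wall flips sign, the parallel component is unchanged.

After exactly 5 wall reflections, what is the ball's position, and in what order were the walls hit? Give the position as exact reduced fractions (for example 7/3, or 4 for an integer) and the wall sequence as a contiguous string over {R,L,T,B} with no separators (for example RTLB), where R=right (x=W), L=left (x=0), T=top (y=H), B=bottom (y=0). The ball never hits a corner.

Final position: (13/3,9)
Wall sequence: LTBRT

1. t=3/2 → L at (0,13/2); v=(2,3)
2. t=5/6 → T at (5/3,9); v=(2,-3)
3. t=3 → B at (23/3,0); v=(2,3)
4. t=2/3 → R at (9,2); v=(-2,3)
5. t=7/3 → T at (13/3,9); v=(-2,-3)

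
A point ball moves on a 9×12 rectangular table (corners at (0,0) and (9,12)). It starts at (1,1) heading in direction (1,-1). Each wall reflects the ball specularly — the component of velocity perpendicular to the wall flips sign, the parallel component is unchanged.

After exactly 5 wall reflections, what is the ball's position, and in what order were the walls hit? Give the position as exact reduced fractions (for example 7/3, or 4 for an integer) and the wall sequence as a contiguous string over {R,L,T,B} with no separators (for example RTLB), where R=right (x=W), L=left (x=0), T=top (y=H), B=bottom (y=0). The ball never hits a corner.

1. t=1 → B at (2,0); v=(1,1)
2. t=7 → R at (9,7); v=(-1,1)
3. t=5 → T at (4,12); v=(-1,-1)
4. t=4 → L at (0,8); v=(1,-1)
5. t=8 → B at (8,0); v=(1,1)

Final position: (8,0)
Wall sequence: BRTLB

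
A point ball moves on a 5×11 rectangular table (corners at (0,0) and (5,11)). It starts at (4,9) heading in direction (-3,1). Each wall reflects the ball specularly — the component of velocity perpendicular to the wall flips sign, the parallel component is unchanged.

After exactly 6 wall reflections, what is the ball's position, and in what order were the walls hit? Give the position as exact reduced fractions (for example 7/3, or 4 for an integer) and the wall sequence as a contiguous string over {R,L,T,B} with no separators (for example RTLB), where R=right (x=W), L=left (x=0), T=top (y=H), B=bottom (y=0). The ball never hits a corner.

1. t=4/3 → L at (0,31/3); v=(3,1)
2. t=2/3 → T at (2,11); v=(3,-1)
3. t=1 → R at (5,10); v=(-3,-1)
4. t=5/3 → L at (0,25/3); v=(3,-1)
5. t=5/3 → R at (5,20/3); v=(-3,-1)
6. t=5/3 → L at (0,5); v=(3,-1)

Final position: (0,5)
Wall sequence: LTRLRL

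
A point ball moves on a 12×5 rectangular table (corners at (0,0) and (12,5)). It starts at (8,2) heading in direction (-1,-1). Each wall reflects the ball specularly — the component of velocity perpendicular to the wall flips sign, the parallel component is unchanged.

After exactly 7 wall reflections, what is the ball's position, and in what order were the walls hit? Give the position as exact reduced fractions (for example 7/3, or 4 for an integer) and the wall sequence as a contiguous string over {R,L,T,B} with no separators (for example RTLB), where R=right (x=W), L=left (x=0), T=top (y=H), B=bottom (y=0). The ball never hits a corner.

Final position: (10,0)
Wall sequence: BTLBTRB

1. t=2 → B at (6,0); v=(-1,1)
2. t=5 → T at (1,5); v=(-1,-1)
3. t=1 → L at (0,4); v=(1,-1)
4. t=4 → B at (4,0); v=(1,1)
5. t=5 → T at (9,5); v=(1,-1)
6. t=3 → R at (12,2); v=(-1,-1)
7. t=2 → B at (10,0); v=(-1,1)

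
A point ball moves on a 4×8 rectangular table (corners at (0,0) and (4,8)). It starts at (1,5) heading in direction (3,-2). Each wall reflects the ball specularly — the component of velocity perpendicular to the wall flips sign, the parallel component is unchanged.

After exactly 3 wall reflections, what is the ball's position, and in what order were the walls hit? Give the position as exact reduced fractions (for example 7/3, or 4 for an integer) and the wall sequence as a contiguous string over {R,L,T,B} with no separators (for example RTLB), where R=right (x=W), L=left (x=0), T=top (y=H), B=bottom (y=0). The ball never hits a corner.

1. t=1 → R at (4,3); v=(-3,-2)
2. t=4/3 → L at (0,1/3); v=(3,-2)
3. t=1/6 → B at (1/2,0); v=(3,2)

Final position: (1/2,0)
Wall sequence: RLB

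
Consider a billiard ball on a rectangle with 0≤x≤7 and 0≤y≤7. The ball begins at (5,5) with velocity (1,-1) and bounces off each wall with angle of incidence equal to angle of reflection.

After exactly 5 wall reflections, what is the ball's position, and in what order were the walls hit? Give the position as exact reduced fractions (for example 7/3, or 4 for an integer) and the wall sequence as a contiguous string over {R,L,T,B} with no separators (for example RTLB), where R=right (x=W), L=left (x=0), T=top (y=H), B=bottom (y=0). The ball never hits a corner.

1. t=2 → R at (7,3); v=(-1,-1)
2. t=3 → B at (4,0); v=(-1,1)
3. t=4 → L at (0,4); v=(1,1)
4. t=3 → T at (3,7); v=(1,-1)
5. t=4 → R at (7,3); v=(-1,-1)

Final position: (7,3)
Wall sequence: RBLTR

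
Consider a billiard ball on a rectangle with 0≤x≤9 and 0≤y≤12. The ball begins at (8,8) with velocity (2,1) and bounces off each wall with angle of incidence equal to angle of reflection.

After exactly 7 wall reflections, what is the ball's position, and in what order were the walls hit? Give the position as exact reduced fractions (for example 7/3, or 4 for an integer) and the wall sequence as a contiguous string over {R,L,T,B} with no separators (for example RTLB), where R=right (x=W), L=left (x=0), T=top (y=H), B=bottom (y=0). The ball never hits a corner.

Final position: (9,5/2)
Wall sequence: RTLRLBR

1. t=1/2 → R at (9,17/2); v=(-2,1)
2. t=7/2 → T at (2,12); v=(-2,-1)
3. t=1 → L at (0,11); v=(2,-1)
4. t=9/2 → R at (9,13/2); v=(-2,-1)
5. t=9/2 → L at (0,2); v=(2,-1)
6. t=2 → B at (4,0); v=(2,1)
7. t=5/2 → R at (9,5/2); v=(-2,1)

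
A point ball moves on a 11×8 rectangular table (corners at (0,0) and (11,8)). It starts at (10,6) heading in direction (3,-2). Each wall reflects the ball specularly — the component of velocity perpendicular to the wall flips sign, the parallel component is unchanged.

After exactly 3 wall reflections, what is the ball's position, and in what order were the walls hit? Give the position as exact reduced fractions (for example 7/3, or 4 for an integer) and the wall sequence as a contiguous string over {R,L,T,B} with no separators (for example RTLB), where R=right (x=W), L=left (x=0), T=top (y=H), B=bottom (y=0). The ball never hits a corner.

1. t=1/3 → R at (11,16/3); v=(-3,-2)
2. t=8/3 → B at (3,0); v=(-3,2)
3. t=1 → L at (0,2); v=(3,2)

Final position: (0,2)
Wall sequence: RBL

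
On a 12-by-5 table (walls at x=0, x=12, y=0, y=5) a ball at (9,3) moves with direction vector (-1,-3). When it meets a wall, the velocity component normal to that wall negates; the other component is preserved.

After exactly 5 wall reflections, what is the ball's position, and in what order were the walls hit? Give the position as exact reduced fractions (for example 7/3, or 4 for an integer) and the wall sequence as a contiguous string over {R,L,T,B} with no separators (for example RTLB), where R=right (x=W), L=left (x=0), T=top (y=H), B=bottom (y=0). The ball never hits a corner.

Final position: (4/3,0)
Wall sequence: BTBTB

1. t=1 → B at (8,0); v=(-1,3)
2. t=5/3 → T at (19/3,5); v=(-1,-3)
3. t=5/3 → B at (14/3,0); v=(-1,3)
4. t=5/3 → T at (3,5); v=(-1,-3)
5. t=5/3 → B at (4/3,0); v=(-1,3)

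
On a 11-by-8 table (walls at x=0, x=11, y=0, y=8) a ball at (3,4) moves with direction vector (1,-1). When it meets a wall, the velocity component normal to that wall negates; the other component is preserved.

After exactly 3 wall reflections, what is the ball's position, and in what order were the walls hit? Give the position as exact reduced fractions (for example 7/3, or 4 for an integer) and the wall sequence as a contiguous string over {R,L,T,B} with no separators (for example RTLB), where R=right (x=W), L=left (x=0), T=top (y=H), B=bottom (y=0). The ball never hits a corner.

Final position: (7,8)
Wall sequence: BRT

1. t=4 → B at (7,0); v=(1,1)
2. t=4 → R at (11,4); v=(-1,1)
3. t=4 → T at (7,8); v=(-1,-1)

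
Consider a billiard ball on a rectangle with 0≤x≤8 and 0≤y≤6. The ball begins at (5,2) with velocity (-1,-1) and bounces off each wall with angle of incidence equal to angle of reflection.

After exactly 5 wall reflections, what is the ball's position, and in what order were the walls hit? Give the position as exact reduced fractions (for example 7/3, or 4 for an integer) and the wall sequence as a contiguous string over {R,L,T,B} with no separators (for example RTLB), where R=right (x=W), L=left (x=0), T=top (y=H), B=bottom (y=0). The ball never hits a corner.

Final position: (7,0)
Wall sequence: BLTRB

1. t=2 → B at (3,0); v=(-1,1)
2. t=3 → L at (0,3); v=(1,1)
3. t=3 → T at (3,6); v=(1,-1)
4. t=5 → R at (8,1); v=(-1,-1)
5. t=1 → B at (7,0); v=(-1,1)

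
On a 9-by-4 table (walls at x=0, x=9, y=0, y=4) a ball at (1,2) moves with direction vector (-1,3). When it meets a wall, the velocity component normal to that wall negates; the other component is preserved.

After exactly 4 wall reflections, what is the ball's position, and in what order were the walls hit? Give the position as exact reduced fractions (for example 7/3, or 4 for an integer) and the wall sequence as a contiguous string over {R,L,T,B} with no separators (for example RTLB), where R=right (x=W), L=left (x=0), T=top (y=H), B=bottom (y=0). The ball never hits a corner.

1. t=2/3 → T at (1/3,4); v=(-1,-3)
2. t=1/3 → L at (0,3); v=(1,-3)
3. t=1 → B at (1,0); v=(1,3)
4. t=4/3 → T at (7/3,4); v=(1,-3)

Final position: (7/3,4)
Wall sequence: TLBT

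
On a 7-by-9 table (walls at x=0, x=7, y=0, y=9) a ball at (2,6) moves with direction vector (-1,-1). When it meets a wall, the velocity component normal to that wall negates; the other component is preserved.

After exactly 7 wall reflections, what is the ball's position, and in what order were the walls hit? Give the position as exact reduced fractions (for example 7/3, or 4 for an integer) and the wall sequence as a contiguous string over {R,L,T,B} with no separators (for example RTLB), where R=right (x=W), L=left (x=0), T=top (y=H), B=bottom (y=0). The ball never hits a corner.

1. t=2 → L at (0,4); v=(1,-1)
2. t=4 → B at (4,0); v=(1,1)
3. t=3 → R at (7,3); v=(-1,1)
4. t=6 → T at (1,9); v=(-1,-1)
5. t=1 → L at (0,8); v=(1,-1)
6. t=7 → R at (7,1); v=(-1,-1)
7. t=1 → B at (6,0); v=(-1,1)

Final position: (6,0)
Wall sequence: LBRTLRB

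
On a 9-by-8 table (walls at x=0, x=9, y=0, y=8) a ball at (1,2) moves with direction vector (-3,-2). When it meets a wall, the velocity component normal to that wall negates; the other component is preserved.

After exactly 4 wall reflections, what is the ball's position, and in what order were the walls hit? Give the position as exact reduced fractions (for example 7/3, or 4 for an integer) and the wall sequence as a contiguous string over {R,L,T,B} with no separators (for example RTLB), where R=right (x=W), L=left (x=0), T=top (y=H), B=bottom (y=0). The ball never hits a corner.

Final position: (4,8)
Wall sequence: LBRT

1. t=1/3 → L at (0,4/3); v=(3,-2)
2. t=2/3 → B at (2,0); v=(3,2)
3. t=7/3 → R at (9,14/3); v=(-3,2)
4. t=5/3 → T at (4,8); v=(-3,-2)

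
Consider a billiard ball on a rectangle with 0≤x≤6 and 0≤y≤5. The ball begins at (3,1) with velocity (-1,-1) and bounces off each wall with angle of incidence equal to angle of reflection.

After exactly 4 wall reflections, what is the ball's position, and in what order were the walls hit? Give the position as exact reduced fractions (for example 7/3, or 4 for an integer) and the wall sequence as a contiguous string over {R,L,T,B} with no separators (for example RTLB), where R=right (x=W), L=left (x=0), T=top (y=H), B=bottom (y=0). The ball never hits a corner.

1. t=1 → B at (2,0); v=(-1,1)
2. t=2 → L at (0,2); v=(1,1)
3. t=3 → T at (3,5); v=(1,-1)
4. t=3 → R at (6,2); v=(-1,-1)

Final position: (6,2)
Wall sequence: BLTR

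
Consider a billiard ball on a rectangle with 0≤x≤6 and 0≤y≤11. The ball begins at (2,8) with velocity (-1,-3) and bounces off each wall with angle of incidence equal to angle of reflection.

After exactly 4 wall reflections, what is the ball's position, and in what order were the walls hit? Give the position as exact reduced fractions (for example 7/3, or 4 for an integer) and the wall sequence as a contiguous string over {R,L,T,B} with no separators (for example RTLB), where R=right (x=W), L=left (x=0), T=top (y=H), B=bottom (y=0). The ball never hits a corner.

1. t=2 → L at (0,2); v=(1,-3)
2. t=2/3 → B at (2/3,0); v=(1,3)
3. t=11/3 → T at (13/3,11); v=(1,-3)
4. t=5/3 → R at (6,6); v=(-1,-3)

Final position: (6,6)
Wall sequence: LBTR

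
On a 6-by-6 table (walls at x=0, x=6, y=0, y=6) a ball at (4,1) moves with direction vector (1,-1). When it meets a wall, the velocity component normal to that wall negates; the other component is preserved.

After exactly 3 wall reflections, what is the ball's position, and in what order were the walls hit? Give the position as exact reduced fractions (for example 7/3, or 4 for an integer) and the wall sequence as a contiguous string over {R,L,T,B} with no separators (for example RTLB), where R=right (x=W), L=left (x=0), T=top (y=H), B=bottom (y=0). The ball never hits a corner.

1. t=1 → B at (5,0); v=(1,1)
2. t=1 → R at (6,1); v=(-1,1)
3. t=5 → T at (1,6); v=(-1,-1)

Final position: (1,6)
Wall sequence: BRT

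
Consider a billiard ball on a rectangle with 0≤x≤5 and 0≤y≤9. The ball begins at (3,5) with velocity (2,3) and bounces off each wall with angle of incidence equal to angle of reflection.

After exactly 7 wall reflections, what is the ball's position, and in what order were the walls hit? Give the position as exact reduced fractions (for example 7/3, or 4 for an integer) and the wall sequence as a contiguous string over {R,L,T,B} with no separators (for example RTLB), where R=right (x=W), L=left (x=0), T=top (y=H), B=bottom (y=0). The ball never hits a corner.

1. t=1 → R at (5,8); v=(-2,3)
2. t=1/3 → T at (13/3,9); v=(-2,-3)
3. t=13/6 → L at (0,5/2); v=(2,-3)
4. t=5/6 → B at (5/3,0); v=(2,3)
5. t=5/3 → R at (5,5); v=(-2,3)
6. t=4/3 → T at (7/3,9); v=(-2,-3)
7. t=7/6 → L at (0,11/2); v=(2,-3)

Final position: (0,11/2)
Wall sequence: RTLBRTL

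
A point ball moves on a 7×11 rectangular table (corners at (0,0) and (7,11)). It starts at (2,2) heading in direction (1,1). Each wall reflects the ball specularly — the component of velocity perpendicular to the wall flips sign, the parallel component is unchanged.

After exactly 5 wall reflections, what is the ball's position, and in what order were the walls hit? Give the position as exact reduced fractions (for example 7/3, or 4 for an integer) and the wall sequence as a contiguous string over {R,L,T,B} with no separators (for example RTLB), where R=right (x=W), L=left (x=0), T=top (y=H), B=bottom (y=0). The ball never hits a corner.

Final position: (6,0)
Wall sequence: RTLRB

1. t=5 → R at (7,7); v=(-1,1)
2. t=4 → T at (3,11); v=(-1,-1)
3. t=3 → L at (0,8); v=(1,-1)
4. t=7 → R at (7,1); v=(-1,-1)
5. t=1 → B at (6,0); v=(-1,1)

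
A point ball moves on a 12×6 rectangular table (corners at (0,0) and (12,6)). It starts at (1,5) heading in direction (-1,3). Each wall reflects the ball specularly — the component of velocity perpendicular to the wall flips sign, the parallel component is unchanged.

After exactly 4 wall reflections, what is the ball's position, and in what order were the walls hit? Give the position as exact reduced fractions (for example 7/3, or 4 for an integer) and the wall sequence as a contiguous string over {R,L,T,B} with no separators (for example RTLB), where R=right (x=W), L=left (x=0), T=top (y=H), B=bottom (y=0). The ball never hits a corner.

1. t=1/3 → T at (2/3,6); v=(-1,-3)
2. t=2/3 → L at (0,4); v=(1,-3)
3. t=4/3 → B at (4/3,0); v=(1,3)
4. t=2 → T at (10/3,6); v=(1,-3)

Final position: (10/3,6)
Wall sequence: TLBT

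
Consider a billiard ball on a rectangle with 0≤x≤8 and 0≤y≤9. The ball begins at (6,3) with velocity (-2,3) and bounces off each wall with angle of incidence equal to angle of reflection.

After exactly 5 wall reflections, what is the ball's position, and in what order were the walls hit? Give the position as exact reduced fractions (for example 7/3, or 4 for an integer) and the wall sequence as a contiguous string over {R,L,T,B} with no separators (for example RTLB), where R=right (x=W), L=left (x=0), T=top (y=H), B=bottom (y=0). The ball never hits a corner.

Final position: (6,9)
Wall sequence: TLBRT

1. t=2 → T at (2,9); v=(-2,-3)
2. t=1 → L at (0,6); v=(2,-3)
3. t=2 → B at (4,0); v=(2,3)
4. t=2 → R at (8,6); v=(-2,3)
5. t=1 → T at (6,9); v=(-2,-3)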